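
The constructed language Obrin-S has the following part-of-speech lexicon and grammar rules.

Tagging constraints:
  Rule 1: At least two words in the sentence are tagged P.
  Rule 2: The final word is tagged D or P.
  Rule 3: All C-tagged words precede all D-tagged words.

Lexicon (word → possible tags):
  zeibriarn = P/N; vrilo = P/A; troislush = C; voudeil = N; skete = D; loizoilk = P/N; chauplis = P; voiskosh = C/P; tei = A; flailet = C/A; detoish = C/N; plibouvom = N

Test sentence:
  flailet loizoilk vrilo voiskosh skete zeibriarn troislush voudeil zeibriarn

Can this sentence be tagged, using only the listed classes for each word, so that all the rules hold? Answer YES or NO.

NO

Candidates per position — 1:flailet {C,A}; 2:loizoilk {P,N}; 3:vrilo {P,A}; 4:voiskosh {C,P}; 5:skete {D}; 6:zeibriarn {P,N}; 7:troislush {C}; 8:voudeil {N}; 9:zeibriarn {P,N}.
Rule 3 cannot be satisfied by any choice of tags from the lexicon.
So there is no consistent tagging.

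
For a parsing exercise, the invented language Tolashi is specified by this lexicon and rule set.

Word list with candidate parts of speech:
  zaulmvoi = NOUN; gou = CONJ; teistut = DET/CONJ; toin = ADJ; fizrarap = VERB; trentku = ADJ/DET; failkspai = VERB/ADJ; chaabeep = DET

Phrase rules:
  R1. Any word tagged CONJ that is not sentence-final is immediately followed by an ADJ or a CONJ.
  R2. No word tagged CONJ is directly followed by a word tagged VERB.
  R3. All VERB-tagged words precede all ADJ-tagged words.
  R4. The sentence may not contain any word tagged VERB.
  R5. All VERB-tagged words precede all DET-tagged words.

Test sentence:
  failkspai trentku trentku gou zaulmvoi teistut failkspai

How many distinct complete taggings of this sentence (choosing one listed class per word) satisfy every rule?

Candidates per position — 1:failkspai {VERB,ADJ}; 2:trentku {ADJ,DET}; 3:trentku {ADJ,DET}; 4:gou {CONJ}; 5:zaulmvoi {NOUN}; 6:teistut {DET,CONJ}; 7:failkspai {VERB,ADJ}.
There are 32 candidate sequences in total.
Rule 1 cannot be satisfied by any choice of tags from the lexicon.
So there is no consistent tagging.
Count = 0.

0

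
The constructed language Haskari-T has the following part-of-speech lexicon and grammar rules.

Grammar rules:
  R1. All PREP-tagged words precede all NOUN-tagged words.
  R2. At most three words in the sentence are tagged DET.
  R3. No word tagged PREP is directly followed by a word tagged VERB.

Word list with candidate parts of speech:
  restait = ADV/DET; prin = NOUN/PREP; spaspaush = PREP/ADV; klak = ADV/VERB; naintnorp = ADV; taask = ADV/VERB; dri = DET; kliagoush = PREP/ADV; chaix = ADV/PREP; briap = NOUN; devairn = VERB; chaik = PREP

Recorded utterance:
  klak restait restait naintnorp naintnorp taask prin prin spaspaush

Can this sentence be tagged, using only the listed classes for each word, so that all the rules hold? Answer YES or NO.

YES

Candidates per position — 1:klak {ADV,VERB}; 2:restait {ADV,DET}; 3:restait {ADV,DET}; 4:naintnorp {ADV}; 5:naintnorp {ADV}; 6:taask {ADV,VERB}; 7:prin {NOUN,PREP}; 8:prin {NOUN,PREP}; 9:spaspaush {PREP,ADV}.
One satisfying assignment: VERB DET ADV ADV ADV ADV PREP NOUN ADV.
Verifying each rule — rule 1 ✓; rule 2 ✓; rule 3 ✓.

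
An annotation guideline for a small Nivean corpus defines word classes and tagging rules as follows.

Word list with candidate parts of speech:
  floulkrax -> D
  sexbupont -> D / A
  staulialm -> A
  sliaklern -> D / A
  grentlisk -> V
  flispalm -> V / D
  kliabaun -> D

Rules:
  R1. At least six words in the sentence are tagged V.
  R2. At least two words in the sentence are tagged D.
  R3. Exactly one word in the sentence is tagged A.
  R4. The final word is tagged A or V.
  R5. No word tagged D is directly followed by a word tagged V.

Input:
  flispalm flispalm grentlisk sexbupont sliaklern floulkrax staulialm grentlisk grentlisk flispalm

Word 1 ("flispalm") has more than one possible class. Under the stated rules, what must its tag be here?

Candidates per position — 1:flispalm {V,D}; 2:flispalm {V,D}; 3:grentlisk {V}; 4:sexbupont {D,A}; 5:sliaklern {D,A}; 6:floulkrax {D}; 7:staulialm {A}; 8:grentlisk {V}; 9:grentlisk {V}; 10:flispalm {V,D}.
Position 1: tagging it D would leave rule 1 unsatisfiable, so it must be V.
Position 2: tagging it D would leave rule 1 unsatisfiable, so it must be V.
Position 4: tagging it A would leave rule 3 unsatisfiable, so it must be D.
Position 5: tagging it A would leave rule 3 unsatisfiable, so it must be D.
Position 10: tagging it D would leave rule 1 unsatisfiable, so it must be V.
That leaves exactly one tagging: V V V D D D A V V V.
Checking: rule 1 satisfied; rule 2 satisfied; rule 3 satisfied; rule 4 satisfied; rule 5 satisfied.

V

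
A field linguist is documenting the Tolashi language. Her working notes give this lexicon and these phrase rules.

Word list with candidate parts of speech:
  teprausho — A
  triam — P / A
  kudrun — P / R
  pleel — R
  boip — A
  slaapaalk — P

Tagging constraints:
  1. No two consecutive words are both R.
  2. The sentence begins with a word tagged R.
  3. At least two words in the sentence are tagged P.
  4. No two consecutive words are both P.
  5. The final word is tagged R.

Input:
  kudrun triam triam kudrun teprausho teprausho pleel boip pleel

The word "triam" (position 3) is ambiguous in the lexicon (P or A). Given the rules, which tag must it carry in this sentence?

Candidates per position — 1:kudrun {P,R}; 2:triam {P,A}; 3:triam {P,A}; 4:kudrun {P,R}; 5:teprausho {A}; 6:teprausho {A}; 7:pleel {R}; 8:boip {A}; 9:pleel {R}.
Position 1: tagging it P would leave rule 2 unsatisfiable, so it must be R.
Position 3: the remaining choice is settled jointly with positions 2, 4 — only A at position 3 is part of a tagging that satisfies every rule.
So the tagging must be: R P A P A A R A R.
Rule-by-rule: rule 1 ✓; rule 2 ✓; rule 3 ✓; rule 4 ✓; rule 5 ✓.

A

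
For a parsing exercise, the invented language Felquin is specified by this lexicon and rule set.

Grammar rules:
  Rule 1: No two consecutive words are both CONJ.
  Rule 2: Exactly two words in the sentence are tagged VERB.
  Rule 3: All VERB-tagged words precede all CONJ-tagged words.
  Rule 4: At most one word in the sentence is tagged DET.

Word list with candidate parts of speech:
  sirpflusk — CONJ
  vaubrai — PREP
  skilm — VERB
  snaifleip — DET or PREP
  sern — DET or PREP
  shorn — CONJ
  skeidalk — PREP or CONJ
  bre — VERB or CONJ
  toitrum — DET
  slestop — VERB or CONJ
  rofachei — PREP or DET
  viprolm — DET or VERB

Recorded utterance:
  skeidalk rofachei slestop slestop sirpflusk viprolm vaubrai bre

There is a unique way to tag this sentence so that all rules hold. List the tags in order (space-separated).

Candidates per position — 1:skeidalk {PREP,CONJ}; 2:rofachei {PREP,DET}; 3:slestop {VERB,CONJ}; 4:slestop {VERB,CONJ}; 5:sirpflusk {CONJ}; 6:viprolm {DET,VERB}; 7:vaubrai {PREP}; 8:bre {VERB,CONJ}.
If word 4 were CONJ, no tagging could satisfy rule 1; so word 4 is VERB.
If word 6 were VERB, no tagging could satisfy rule 3; so word 6 is DET.
If word 8 were VERB, no tagging could satisfy rule 3; so word 8 is CONJ.
If word 1 were CONJ, no tagging could satisfy rule 3; so word 1 is PREP.
If word 2 were DET, no tagging could satisfy rule 4; so word 2 is PREP.
If word 3 were CONJ, no tagging could satisfy rule 2; so word 3 is VERB.
The only consistent sequence is: PREP PREP VERB VERB CONJ DET PREP CONJ.
Verifying each rule — rule 1 ok; rule 2 ok; rule 3 ok; rule 4 ok.

PREP PREP VERB VERB CONJ DET PREP CONJ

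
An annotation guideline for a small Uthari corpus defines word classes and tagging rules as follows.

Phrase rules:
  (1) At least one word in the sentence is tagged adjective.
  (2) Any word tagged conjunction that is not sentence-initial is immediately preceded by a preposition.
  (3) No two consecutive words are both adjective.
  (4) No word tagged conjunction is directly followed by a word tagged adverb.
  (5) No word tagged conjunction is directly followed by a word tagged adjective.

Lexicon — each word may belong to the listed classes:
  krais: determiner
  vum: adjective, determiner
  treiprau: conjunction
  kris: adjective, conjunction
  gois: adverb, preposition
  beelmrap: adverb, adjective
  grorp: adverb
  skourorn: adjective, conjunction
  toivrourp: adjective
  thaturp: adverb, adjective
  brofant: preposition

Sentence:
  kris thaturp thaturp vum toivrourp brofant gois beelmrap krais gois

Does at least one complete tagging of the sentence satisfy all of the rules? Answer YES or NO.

YES

Candidates per position — 1:kris {adjective,conjunction}; 2:thaturp {adverb,adjective}; 3:thaturp {adverb,adjective}; 4:vum {adjective,determiner}; 5:toivrourp {adjective}; 6:brofant {preposition}; 7:gois {adverb,preposition}; 8:beelmrap {adverb,adjective}; 9:krais {determiner}; 10:gois {adverb,preposition}.
One satisfying assignment: adjective adverb adverb determiner adjective preposition preposition adjective determiner preposition.
Checking: rule 1 ✓; rule 2 ✓; rule 3 ✓; rule 4 ✓; rule 5 ✓.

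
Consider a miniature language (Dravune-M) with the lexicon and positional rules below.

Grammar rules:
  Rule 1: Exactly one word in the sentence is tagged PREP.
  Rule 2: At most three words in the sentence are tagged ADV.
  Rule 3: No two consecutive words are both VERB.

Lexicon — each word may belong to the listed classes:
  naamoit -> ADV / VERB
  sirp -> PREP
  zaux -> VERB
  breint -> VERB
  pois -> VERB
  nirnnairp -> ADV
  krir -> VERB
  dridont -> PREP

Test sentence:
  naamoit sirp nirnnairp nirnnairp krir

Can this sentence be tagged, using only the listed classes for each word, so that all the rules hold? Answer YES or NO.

Candidates per position — 1:naamoit {ADV,VERB}; 2:sirp {PREP}; 3:nirnnairp {ADV}; 4:nirnnairp {ADV}; 5:krir {VERB}.
One satisfying assignment: ADV PREP ADV ADV VERB.
Check: rule 1 satisfied; rule 2 satisfied; rule 3 satisfied.

YES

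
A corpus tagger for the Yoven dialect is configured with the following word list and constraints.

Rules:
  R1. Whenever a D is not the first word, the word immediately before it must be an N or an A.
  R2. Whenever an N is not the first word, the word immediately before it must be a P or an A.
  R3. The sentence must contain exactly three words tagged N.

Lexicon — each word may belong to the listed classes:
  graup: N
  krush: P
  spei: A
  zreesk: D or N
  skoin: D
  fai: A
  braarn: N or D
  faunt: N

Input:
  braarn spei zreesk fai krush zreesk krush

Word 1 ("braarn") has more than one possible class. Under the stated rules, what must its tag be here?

N

Candidates per position — 1:braarn {N,D}; 2:spei {A}; 3:zreesk {D,N}; 4:fai {A}; 5:krush {P}; 6:zreesk {D,N}; 7:krush {P}.
Word 1 cannot be D — rule 3 would then fail for every completion. It is N.
Word 3 cannot be D — rule 3 would then fail for every completion. It is N.
Word 6 cannot be D — rule 1 would then fail for every completion. It is N.
That leaves exactly one tagging: N A N A P N P.
Check: rule 1 ok; rule 2 ok; rule 3 ok.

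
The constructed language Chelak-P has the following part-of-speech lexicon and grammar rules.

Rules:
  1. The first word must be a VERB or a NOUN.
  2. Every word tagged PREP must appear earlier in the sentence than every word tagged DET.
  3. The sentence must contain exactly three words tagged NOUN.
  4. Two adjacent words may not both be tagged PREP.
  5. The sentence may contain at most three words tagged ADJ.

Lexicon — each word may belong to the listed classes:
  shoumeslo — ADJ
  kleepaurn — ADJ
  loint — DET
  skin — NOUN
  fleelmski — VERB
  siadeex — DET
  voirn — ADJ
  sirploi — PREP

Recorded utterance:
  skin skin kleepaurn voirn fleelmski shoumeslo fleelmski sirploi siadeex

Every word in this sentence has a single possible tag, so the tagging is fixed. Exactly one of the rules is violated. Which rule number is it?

Fixed tagging: NOUN NOUN ADJ ADJ VERB ADJ VERB PREP DET.
Checking each rule: R1 pass, R2 pass, R3 fail, R4 pass, R5 pass.
Only rule 3 fails.

3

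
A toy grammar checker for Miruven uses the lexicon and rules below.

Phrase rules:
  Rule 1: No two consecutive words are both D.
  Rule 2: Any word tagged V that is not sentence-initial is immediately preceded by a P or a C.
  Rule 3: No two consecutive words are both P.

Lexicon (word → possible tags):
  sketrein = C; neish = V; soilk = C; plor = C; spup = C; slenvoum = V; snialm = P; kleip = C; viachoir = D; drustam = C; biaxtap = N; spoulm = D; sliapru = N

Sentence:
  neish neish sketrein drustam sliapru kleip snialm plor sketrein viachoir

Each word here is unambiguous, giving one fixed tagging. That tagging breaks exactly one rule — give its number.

Fixed tagging: V V C C N C P C C D.
Checking each rule: R1 ✓, R2 ✗, R3 ✓.
Only rule 2 fails.

2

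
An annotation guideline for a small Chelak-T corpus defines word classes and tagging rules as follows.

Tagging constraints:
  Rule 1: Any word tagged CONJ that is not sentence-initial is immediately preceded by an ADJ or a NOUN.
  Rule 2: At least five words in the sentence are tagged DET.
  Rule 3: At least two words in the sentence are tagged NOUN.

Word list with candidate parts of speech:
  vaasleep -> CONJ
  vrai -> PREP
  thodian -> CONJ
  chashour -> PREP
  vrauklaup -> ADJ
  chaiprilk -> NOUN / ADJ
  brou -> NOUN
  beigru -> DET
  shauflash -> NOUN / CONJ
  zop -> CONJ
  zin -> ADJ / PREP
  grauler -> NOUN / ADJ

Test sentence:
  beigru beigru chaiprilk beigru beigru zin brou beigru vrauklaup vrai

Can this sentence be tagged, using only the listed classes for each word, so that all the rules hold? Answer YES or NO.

YES

Candidates per position — 1:beigru {DET}; 2:beigru {DET}; 3:chaiprilk {NOUN,ADJ}; 4:beigru {DET}; 5:beigru {DET}; 6:zin {ADJ,PREP}; 7:brou {NOUN}; 8:beigru {DET}; 9:vrauklaup {ADJ}; 10:vrai {PREP}.
One satisfying assignment: DET DET NOUN DET DET PREP NOUN DET ADJ PREP.
Checking: rule 1 ✓; rule 2 ✓; rule 3 ✓.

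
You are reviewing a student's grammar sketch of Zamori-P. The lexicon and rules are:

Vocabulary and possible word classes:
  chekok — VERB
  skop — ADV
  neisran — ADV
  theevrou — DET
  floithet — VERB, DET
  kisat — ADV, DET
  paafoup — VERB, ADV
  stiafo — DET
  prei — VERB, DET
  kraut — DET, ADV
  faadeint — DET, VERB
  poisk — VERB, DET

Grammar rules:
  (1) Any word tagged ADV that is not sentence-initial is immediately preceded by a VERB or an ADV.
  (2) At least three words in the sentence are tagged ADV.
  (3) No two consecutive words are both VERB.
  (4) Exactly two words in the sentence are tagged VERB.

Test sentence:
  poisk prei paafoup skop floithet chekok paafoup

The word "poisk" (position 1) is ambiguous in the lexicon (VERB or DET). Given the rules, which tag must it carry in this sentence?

DET

Candidates per position — 1:poisk {VERB,DET}; 2:prei {VERB,DET}; 3:paafoup {VERB,ADV}; 4:skop {ADV}; 5:floithet {VERB,DET}; 6:chekok {VERB}; 7:paafoup {VERB,ADV}.
Position 3: tagging it VERB would leave rule 2 unsatisfiable, so it must be ADV.
Position 5: tagging it VERB would leave rule 3 unsatisfiable, so it must be DET.
Position 7: tagging it VERB would leave rule 2 unsatisfiable, so it must be ADV.
Position 2: tagging it DET would leave rule 1 unsatisfiable, so it must be VERB.
Position 1: tagging it VERB would leave rule 3 unsatisfiable, so it must be DET.
So the tagging must be: DET VERB ADV ADV DET VERB ADV.
Verifying each rule — rule 1 ✓; rule 2 ✓; rule 3 ✓; rule 4 ✓.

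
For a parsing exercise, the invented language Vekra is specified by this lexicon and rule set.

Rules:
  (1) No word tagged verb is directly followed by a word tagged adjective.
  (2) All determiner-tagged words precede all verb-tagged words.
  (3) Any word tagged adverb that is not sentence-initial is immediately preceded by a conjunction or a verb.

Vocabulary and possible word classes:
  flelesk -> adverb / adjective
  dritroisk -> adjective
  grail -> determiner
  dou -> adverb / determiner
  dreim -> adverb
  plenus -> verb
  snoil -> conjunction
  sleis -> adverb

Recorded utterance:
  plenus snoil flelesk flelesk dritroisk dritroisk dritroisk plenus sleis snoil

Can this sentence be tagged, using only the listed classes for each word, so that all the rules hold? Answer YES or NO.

Candidates per position — 1:plenus {verb}; 2:snoil {conjunction}; 3:flelesk {adverb,adjective}; 4:flelesk {adverb,adjective}; 5:dritroisk {adjective}; 6:dritroisk {adjective}; 7:dritroisk {adjective}; 8:plenus {verb}; 9:sleis {adverb}; 10:snoil {conjunction}.
One satisfying assignment: verb conjunction adverb adjective adjective adjective adjective verb adverb conjunction.
Checking: rule 1 holds; rule 2 holds; rule 3 holds.

YES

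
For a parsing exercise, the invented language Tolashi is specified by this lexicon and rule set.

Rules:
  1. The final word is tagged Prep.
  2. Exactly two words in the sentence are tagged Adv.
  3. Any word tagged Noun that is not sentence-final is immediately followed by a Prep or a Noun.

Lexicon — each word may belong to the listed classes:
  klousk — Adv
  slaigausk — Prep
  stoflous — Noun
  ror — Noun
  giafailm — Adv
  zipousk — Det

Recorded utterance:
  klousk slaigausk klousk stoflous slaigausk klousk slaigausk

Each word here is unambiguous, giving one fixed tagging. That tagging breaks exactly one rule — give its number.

2

Fixed tagging: Adv Prep Adv Noun Prep Adv Prep.
Checking each rule: R1 holds, R2 violated, R3 holds.
Only rule 2 fails.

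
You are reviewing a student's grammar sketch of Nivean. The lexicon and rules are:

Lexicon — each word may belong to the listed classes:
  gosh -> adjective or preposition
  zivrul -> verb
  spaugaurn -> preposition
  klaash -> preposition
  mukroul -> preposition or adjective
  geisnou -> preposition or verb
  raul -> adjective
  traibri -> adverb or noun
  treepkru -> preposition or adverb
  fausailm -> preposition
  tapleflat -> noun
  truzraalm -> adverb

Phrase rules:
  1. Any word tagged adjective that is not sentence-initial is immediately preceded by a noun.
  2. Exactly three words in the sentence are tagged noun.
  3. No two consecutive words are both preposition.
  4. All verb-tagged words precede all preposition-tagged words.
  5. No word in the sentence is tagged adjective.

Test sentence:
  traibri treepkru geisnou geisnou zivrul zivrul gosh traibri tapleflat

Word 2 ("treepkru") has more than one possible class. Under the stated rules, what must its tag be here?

adverb

Candidates per position — 1:traibri {adverb,noun}; 2:treepkru {preposition,adverb}; 3:geisnou {preposition,verb}; 4:geisnou {preposition,verb}; 5:zivrul {verb}; 6:zivrul {verb}; 7:gosh {adjective,preposition}; 8:traibri {adverb,noun}; 9:tapleflat {noun}.
At position 1, choosing adverb makes rule 2 impossible to satisfy; hence noun.
At position 2, choosing preposition makes rule 4 impossible to satisfy; hence adverb.
At position 3, choosing preposition makes rule 4 impossible to satisfy; hence verb.
At position 4, choosing preposition makes rule 4 impossible to satisfy; hence verb.
At position 7, choosing adjective makes rule 1 impossible to satisfy; hence preposition.
At position 8, choosing adverb makes rule 2 impossible to satisfy; hence noun.
The unique satisfying tagging is: noun adverb verb verb verb verb preposition noun noun.
Verifying each rule — rule 1 satisfied; rule 2 satisfied; rule 3 satisfied; rule 4 satisfied; rule 5 satisfied.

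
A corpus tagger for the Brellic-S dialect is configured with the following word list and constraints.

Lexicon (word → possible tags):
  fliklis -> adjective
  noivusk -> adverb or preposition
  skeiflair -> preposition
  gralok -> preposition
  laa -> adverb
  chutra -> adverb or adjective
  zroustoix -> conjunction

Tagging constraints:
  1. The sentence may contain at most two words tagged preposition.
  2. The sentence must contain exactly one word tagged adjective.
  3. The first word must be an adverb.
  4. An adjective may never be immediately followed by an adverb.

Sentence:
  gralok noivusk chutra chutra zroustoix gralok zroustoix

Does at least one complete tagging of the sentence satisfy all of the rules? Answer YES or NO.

Candidates per position — 1:gralok {preposition}; 2:noivusk {adverb,preposition}; 3:chutra {adverb,adjective}; 4:chutra {adverb,adjective}; 5:zroustoix {conjunction}; 6:gralok {preposition}; 7:zroustoix {conjunction}.
Rule 3 cannot be satisfied by any choice of tags from the lexicon.
So there is no consistent tagging.

NO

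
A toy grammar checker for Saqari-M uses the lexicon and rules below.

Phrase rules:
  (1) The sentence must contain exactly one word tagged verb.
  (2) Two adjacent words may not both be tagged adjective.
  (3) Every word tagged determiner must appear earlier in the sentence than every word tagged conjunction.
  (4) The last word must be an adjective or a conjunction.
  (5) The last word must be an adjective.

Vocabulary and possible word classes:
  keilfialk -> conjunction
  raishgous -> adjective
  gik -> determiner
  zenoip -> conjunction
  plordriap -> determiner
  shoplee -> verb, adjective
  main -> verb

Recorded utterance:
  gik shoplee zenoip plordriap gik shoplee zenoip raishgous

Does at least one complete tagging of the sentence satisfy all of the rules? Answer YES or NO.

NO

Candidates per position — 1:gik {determiner}; 2:shoplee {verb,adjective}; 3:zenoip {conjunction}; 4:plordriap {determiner}; 5:gik {determiner}; 6:shoplee {verb,adjective}; 7:zenoip {conjunction}; 8:raishgous {adjective}.
Rule 3 cannot be satisfied by any choice of tags from the lexicon.
So there is no consistent tagging.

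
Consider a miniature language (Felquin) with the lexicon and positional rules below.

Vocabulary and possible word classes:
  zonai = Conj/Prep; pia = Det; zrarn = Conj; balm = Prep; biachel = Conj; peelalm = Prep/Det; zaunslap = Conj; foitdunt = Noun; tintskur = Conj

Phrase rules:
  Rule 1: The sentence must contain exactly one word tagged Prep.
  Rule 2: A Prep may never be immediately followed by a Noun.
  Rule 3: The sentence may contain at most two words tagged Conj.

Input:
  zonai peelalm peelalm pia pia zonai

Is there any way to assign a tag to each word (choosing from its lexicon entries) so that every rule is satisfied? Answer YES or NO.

YES

Candidates per position — 1:zonai {Conj,Prep}; 2:peelalm {Prep,Det}; 3:peelalm {Prep,Det}; 4:pia {Det}; 5:pia {Det}; 6:zonai {Conj,Prep}.
One satisfying assignment: Conj Prep Det Det Det Conj.
Checking: rule 1 satisfied; rule 2 satisfied; rule 3 satisfied.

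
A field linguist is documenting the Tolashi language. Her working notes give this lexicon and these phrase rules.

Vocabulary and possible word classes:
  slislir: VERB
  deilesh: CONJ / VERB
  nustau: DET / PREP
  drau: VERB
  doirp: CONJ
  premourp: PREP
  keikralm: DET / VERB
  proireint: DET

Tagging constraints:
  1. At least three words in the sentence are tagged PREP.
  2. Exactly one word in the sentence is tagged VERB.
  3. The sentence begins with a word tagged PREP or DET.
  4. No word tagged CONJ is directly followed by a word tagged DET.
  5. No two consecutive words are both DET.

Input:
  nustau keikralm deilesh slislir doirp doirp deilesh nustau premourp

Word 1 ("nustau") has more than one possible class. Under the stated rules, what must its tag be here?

Candidates per position — 1:nustau {DET,PREP}; 2:keikralm {DET,VERB}; 3:deilesh {CONJ,VERB}; 4:slislir {VERB}; 5:doirp {CONJ}; 6:doirp {CONJ}; 7:deilesh {CONJ,VERB}; 8:nustau {DET,PREP}; 9:premourp {PREP}.
Word 1 cannot be DET — rule 1 would then fail for every completion. It is PREP.
Word 2 cannot be VERB — rule 2 would then fail for every completion. It is DET.
Word 3 cannot be VERB — rule 2 would then fail for every completion. It is CONJ.
Word 7 cannot be VERB — rule 2 would then fail for every completion. It is CONJ.
Word 8 cannot be DET — rule 1 would then fail for every completion. It is PREP.
The unique satisfying tagging is: PREP DET CONJ VERB CONJ CONJ CONJ PREP PREP.
Verifying each rule — rule 1 ok; rule 2 ok; rule 3 ok; rule 4 ok; rule 5 ok.

PREP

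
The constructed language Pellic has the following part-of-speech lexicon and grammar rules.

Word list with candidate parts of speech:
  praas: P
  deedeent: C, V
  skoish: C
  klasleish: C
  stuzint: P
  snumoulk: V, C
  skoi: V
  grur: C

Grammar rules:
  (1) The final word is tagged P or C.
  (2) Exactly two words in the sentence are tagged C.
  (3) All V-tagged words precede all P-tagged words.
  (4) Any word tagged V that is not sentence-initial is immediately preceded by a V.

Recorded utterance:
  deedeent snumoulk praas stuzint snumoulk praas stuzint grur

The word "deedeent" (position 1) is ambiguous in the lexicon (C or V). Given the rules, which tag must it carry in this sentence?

Candidates per position — 1:deedeent {C,V}; 2:snumoulk {V,C}; 3:praas {P}; 4:stuzint {P}; 5:snumoulk {V,C}; 6:praas {P}; 7:stuzint {P}; 8:grur {C}.
If word 5 were V, no tagging could satisfy rule 3; so word 5 is C.
If word 1 were C, no tagging could satisfy rule 2; so word 1 is V.
If word 2 were C, no tagging could satisfy rule 2; so word 2 is V.
The only consistent sequence is: V V P P C P P C.
Check: rule 1 holds; rule 2 holds; rule 3 holds; rule 4 holds.

V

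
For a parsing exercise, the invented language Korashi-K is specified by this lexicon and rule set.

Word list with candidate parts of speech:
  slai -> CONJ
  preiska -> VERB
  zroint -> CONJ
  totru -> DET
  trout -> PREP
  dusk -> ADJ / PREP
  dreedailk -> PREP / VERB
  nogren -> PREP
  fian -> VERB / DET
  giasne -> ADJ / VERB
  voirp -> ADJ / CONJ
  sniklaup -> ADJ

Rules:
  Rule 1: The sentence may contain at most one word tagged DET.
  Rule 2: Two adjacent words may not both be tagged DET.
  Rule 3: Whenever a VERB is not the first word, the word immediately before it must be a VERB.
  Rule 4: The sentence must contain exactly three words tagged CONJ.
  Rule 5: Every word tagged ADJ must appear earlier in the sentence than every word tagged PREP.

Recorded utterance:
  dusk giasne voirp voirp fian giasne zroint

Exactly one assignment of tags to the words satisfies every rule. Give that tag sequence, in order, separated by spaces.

Candidates per position — 1:dusk {ADJ,PREP}; 2:giasne {ADJ,VERB}; 3:voirp {ADJ,CONJ}; 4:voirp {ADJ,CONJ}; 5:fian {VERB,DET}; 6:giasne {ADJ,VERB}; 7:zroint {CONJ}.
If word 2 were VERB, no tagging could satisfy rule 3; so word 2 is ADJ.
If word 3 were ADJ, no tagging could satisfy rule 4; so word 3 is CONJ.
If word 4 were ADJ, no tagging could satisfy rule 4; so word 4 is CONJ.
If word 5 were VERB, no tagging could satisfy rule 3; so word 5 is DET.
If word 6 were VERB, no tagging could satisfy rule 3; so word 6 is ADJ.
If word 1 were PREP, no tagging could satisfy rule 5; so word 1 is ADJ.
So the tagging must be: ADJ ADJ CONJ CONJ DET ADJ CONJ.
Checking: rule 1 ✓; rule 2 ✓; rule 3 ✓; rule 4 ✓; rule 5 ✓.

ADJ ADJ CONJ CONJ DET ADJ CONJ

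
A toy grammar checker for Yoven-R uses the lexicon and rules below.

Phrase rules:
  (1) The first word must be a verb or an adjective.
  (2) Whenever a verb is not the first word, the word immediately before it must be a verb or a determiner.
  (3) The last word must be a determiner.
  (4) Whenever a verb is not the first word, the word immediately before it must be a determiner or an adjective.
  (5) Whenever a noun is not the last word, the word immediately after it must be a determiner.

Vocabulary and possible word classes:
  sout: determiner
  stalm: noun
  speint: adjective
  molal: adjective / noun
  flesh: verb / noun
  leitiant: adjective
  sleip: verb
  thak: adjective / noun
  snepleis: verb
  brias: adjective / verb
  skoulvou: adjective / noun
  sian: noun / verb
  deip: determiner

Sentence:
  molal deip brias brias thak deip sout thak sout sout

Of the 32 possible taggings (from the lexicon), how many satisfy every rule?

8

Candidates per position — 1:molal {adjective,noun}; 2:deip {determiner}; 3:brias {adjective,verb}; 4:brias {adjective,verb}; 5:thak {adjective,noun}; 6:deip {determiner}; 7:sout {determiner}; 8:thak {adjective,noun}; 9:sout {determiner}; 10:sout {determiner}.
There are 32 candidate sequences in total.
Checking each against the rules leaves 8 sequences.
Count = 8.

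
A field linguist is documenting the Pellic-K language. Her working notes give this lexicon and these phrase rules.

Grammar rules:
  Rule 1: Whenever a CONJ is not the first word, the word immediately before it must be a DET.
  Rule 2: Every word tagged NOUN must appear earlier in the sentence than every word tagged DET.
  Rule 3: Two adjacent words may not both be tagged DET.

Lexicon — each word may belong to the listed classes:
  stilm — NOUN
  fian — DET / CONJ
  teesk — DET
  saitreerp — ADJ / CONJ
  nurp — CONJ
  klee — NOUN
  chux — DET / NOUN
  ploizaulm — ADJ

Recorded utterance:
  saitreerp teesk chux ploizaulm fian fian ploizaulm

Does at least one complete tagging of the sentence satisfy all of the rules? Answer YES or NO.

Candidates per position — 1:saitreerp {ADJ,CONJ}; 2:teesk {DET}; 3:chux {DET,NOUN}; 4:ploizaulm {ADJ}; 5:fian {DET,CONJ}; 6:fian {DET,CONJ}; 7:ploizaulm {ADJ}.
Every candidate sequence violates at least one rule; no consistent tagging exists.

NO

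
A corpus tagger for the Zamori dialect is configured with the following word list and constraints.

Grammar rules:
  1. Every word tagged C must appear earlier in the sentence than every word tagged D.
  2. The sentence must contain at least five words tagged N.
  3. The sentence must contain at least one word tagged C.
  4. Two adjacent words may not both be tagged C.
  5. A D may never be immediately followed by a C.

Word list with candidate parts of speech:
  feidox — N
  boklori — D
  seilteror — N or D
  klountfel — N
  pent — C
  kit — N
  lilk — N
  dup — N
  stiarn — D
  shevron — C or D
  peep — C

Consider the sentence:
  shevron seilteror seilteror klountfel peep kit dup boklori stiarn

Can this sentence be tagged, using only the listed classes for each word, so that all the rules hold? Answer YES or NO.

YES

Candidates per position — 1:shevron {C,D}; 2:seilteror {N,D}; 3:seilteror {N,D}; 4:klountfel {N}; 5:peep {C}; 6:kit {N}; 7:dup {N}; 8:boklori {D}; 9:stiarn {D}.
One satisfying assignment: C N N N C N N D D.
Rule-by-rule: rule 1 ok; rule 2 ok; rule 3 ok; rule 4 ok; rule 5 ok.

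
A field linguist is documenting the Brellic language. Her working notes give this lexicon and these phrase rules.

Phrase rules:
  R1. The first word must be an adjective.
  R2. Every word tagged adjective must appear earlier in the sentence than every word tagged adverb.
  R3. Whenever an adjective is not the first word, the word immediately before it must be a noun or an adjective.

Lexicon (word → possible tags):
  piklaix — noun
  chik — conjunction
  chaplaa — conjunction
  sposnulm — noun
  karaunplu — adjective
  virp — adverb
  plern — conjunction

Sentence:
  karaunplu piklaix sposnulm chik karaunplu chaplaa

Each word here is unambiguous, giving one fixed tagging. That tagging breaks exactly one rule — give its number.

Fixed tagging: adjective noun noun conjunction adjective conjunction.
Rule check: R1 holds, R2 holds, R3 violated.
Only rule 3 fails.

3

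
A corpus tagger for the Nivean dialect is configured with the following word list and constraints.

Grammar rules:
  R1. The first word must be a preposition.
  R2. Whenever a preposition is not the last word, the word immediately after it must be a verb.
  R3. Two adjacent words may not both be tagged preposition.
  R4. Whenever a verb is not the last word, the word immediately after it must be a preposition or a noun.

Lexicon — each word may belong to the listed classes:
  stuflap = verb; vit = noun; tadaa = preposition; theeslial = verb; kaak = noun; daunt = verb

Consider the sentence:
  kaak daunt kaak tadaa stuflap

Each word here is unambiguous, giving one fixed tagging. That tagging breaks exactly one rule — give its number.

1

Fixed tagging: noun verb noun preposition verb.
Applying the rules: R1 fails, R2 ok, R3 ok, R4 ok.
Only rule 1 fails.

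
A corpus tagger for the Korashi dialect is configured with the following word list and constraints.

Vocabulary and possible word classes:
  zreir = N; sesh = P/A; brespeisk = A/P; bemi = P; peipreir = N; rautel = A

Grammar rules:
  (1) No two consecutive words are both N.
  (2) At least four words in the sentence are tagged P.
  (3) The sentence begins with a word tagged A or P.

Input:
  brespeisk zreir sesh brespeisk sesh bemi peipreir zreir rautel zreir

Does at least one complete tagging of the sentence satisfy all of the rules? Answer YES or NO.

Candidates per position — 1:brespeisk {A,P}; 2:zreir {N}; 3:sesh {P,A}; 4:brespeisk {A,P}; 5:sesh {P,A}; 6:bemi {P}; 7:peipreir {N}; 8:zreir {N}; 9:rautel {A}; 10:zreir {N}.
Rule 1 cannot be satisfied by any choice of tags from the lexicon.
So there is no consistent tagging.

NO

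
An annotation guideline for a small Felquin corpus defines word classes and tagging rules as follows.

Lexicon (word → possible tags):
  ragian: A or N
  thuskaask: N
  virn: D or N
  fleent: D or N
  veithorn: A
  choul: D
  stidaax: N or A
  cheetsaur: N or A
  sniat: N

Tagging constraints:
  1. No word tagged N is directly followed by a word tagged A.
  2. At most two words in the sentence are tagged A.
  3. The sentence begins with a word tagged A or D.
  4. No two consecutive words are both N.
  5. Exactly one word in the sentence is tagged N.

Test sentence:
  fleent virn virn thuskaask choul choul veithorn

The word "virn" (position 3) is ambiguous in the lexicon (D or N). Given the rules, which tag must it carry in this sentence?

D

Candidates per position — 1:fleent {D,N}; 2:virn {D,N}; 3:virn {D,N}; 4:thuskaask {N}; 5:choul {D}; 6:choul {D}; 7:veithorn {A}.
Position 1: N is ruled out by rule 3; that leaves D.
Position 2: N is ruled out by rule 5; that leaves D.
Position 3: N is ruled out by rule 4; that leaves D.
That leaves exactly one tagging: D D D N D D A.
Checking: rule 1 satisfied; rule 2 satisfied; rule 3 satisfied; rule 4 satisfied; rule 5 satisfied.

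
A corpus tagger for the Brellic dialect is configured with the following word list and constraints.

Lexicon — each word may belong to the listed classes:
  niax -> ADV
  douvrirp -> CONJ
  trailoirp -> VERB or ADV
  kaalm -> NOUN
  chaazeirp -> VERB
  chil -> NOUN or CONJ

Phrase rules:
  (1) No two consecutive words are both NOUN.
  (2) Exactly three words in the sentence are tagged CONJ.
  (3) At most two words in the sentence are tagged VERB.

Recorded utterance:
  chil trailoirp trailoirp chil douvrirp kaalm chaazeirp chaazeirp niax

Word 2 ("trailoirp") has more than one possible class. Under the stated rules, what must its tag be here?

ADV

Candidates per position — 1:chil {NOUN,CONJ}; 2:trailoirp {VERB,ADV}; 3:trailoirp {VERB,ADV}; 4:chil {NOUN,CONJ}; 5:douvrirp {CONJ}; 6:kaalm {NOUN}; 7:chaazeirp {VERB}; 8:chaazeirp {VERB}; 9:niax {ADV}.
At position 1, choosing NOUN makes rule 2 impossible to satisfy; hence CONJ.
At position 2, choosing VERB makes rule 3 impossible to satisfy; hence ADV.
At position 3, choosing VERB makes rule 3 impossible to satisfy; hence ADV.
At position 4, choosing NOUN makes rule 2 impossible to satisfy; hence CONJ.
The unique satisfying tagging is: CONJ ADV ADV CONJ CONJ NOUN VERB VERB ADV.
Verifying each rule — rule 1 ok; rule 2 ok; rule 3 ok.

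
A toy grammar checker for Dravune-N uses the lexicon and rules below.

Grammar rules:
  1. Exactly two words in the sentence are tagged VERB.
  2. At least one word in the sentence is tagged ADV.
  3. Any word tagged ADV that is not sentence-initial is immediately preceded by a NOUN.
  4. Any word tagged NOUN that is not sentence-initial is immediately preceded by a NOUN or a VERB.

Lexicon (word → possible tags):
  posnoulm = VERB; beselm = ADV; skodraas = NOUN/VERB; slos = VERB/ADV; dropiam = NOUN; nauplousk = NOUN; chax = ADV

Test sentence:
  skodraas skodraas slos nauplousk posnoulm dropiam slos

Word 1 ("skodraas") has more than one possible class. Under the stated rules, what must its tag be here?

Candidates per position — 1:skodraas {NOUN,VERB}; 2:skodraas {NOUN,VERB}; 3:slos {VERB,ADV}; 4:nauplousk {NOUN}; 5:posnoulm {VERB}; 6:dropiam {NOUN}; 7:slos {VERB,ADV}.
At position 3, choosing ADV makes rule 4 impossible to satisfy; hence VERB.
At position 7, choosing VERB makes rule 1 impossible to satisfy; hence ADV.
At position 1, choosing VERB makes rule 1 impossible to satisfy; hence NOUN.
At position 2, choosing VERB makes rule 1 impossible to satisfy; hence NOUN.
So the tagging must be: NOUN NOUN VERB NOUN VERB NOUN ADV.
Check: rule 1 satisfied; rule 2 satisfied; rule 3 satisfied; rule 4 satisfied.

NOUN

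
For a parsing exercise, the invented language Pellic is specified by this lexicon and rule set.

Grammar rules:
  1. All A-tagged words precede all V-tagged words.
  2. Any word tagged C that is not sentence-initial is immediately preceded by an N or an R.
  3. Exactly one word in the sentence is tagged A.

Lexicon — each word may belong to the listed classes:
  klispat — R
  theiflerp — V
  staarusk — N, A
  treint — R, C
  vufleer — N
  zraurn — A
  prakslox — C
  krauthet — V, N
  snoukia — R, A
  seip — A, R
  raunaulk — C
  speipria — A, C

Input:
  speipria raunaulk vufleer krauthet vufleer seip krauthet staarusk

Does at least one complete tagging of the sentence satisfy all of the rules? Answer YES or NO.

Candidates per position — 1:speipria {A,C}; 2:raunaulk {C}; 3:vufleer {N}; 4:krauthet {V,N}; 5:vufleer {N}; 6:seip {A,R}; 7:krauthet {V,N}; 8:staarusk {N,A}.
Rule 2 cannot be satisfied by any choice of tags from the lexicon.
So there is no consistent tagging.

NO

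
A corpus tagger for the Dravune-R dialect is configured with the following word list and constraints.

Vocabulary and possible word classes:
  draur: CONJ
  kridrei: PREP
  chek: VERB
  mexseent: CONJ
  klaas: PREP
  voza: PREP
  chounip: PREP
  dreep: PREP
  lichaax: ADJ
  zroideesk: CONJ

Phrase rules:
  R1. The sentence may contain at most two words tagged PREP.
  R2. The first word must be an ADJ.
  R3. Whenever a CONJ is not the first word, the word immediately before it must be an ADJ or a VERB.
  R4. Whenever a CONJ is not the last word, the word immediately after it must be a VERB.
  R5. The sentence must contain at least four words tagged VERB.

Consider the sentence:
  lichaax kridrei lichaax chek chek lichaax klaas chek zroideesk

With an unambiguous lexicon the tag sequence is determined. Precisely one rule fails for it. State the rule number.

5

Fixed tagging: ADJ PREP ADJ VERB VERB ADJ PREP VERB CONJ.
Rule check: R1 ok, R2 ok, R3 ok, R4 ok, R5 fails.
Only rule 5 fails.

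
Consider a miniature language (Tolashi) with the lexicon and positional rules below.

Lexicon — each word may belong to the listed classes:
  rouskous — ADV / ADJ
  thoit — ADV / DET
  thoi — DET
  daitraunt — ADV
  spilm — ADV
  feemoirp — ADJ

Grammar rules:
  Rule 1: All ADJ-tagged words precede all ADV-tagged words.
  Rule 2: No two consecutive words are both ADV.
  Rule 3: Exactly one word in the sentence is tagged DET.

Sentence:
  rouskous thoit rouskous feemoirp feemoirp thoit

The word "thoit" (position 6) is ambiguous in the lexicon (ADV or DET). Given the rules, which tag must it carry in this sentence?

Candidates per position — 1:rouskous {ADV,ADJ}; 2:thoit {ADV,DET}; 3:rouskous {ADV,ADJ}; 4:feemoirp {ADJ}; 5:feemoirp {ADJ}; 6:thoit {ADV,DET}.
Position 1: ADV is ruled out by rule 1; that leaves ADJ.
Position 2: ADV is ruled out by rule 1; that leaves DET.
Position 3: ADV is ruled out by rule 1; that leaves ADJ.
Position 6: DET is ruled out by rule 3; that leaves ADV.
The only consistent sequence is: ADJ DET ADJ ADJ ADJ ADV.
Check: rule 1 ok; rule 2 ok; rule 3 ok.

ADV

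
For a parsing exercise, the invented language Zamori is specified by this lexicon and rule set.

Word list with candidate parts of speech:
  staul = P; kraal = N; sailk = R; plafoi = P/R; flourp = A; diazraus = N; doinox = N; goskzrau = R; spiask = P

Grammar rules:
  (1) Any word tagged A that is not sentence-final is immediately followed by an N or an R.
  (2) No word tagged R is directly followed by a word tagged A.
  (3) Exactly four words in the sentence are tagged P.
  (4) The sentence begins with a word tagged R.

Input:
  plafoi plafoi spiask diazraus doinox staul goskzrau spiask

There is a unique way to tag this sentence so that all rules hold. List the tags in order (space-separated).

Candidates per position — 1:plafoi {P,R}; 2:plafoi {P,R}; 3:spiask {P}; 4:diazraus {N}; 5:doinox {N}; 6:staul {P}; 7:goskzrau {R}; 8:spiask {P}.
If word 1 were P, no tagging could satisfy rule 4; so word 1 is R.
If word 2 were R, no tagging could satisfy rule 3; so word 2 is P.
The only consistent sequence is: R P P N N P R P.
Checking: rule 1 ✓; rule 2 ✓; rule 3 ✓; rule 4 ✓.

R P P N N P R P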